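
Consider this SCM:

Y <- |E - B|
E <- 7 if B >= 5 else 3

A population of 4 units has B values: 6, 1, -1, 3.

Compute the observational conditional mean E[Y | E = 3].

2

Observing E=3 restricts to units where E's equation naturally yields 3: B ∈ {1, -1, 3}. In that subpopulation Y = 2, 4, 0, mean 2.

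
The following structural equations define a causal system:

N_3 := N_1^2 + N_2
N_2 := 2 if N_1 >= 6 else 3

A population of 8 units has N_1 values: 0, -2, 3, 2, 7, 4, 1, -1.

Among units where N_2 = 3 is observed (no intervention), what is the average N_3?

8

Conditioning on N_2=3 selects the 7 unit(s) with N_1 ∈ {0, -2, 3, 2, 4, 1, -1}. Their N_3 values: 3, 7, 12, 7, 19, 4, 4. Mean = 8.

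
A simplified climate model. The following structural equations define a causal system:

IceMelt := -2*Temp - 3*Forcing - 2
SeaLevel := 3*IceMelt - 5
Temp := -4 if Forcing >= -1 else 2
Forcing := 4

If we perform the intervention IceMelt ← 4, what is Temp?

Under do(IceMelt=4), the mechanism IceMelt := -2*Temp - 3*Forcing - 2 is discarded; IceMelt is fixed at 4.
Since Temp is not a descendant of the intervened variable, it is unaffected.
Temp = -4 if Forcing >= -1 else 2  [with Forcing=4]  = -4

-4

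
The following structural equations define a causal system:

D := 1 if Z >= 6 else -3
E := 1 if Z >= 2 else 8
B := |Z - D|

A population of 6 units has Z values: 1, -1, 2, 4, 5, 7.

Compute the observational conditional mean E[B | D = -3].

5.2

Conditioning on D=-3 selects the 5 unit(s) with Z ∈ {1, -1, 2, 4, 5}. Their B values: 4, 2, 5, 7, 8. Mean = 5.2.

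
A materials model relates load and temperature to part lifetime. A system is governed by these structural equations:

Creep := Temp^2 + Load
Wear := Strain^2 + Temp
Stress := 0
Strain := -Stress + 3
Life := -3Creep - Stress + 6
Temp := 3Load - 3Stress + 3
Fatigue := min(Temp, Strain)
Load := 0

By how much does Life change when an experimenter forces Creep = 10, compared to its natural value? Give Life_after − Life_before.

-3

do(Creep=10) replaces the equation Creep := Temp^2 + Load with the constant Creep = 10.
Life = -3Creep - Stress + 6  [with Creep=10, Stress=0]  = -24
Without intervention: Temp = 3Load - 3Stress + 3  [with Load=0, Stress=0]  = 3; Creep = Temp^2 + Load  [with Temp=3, Load=0]  = 9; Life = -3Creep - Stress + 6  [with Creep=9, Stress=0]  = -21.
Change = -24 − (-21) = -3.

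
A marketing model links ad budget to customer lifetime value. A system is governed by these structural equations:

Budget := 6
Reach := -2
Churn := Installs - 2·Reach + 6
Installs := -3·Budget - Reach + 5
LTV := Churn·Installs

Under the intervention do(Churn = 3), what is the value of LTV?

-33

Intervening sets Churn = 3 and removes its equation (Churn := Installs - 2·Reach + 6).
Installs = -3·Budget - Reach + 5  [with Budget=6, Reach=-2]  = -11
LTV = Churn·Installs  [with Churn=3, Installs=-11]  = -33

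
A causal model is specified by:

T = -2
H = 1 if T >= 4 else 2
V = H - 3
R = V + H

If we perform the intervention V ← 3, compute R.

The intervention breaks the incoming arrows to V: V = H - 3 no longer applies, and V = 3.
H = 1 if T >= 4 else 2  [with T=-2]  = 2
R = V + H  [with V=3, H=2]  = 5

5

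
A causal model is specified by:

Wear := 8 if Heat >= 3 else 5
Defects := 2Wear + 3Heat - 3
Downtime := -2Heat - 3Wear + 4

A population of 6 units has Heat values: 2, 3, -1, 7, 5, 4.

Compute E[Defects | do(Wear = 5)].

do(Wear=5) breaks Wear's dependence on Heat. With Wear=5 fixed, Defects across the units is 13, 16, 4, 28, 22, 19, mean 17.

17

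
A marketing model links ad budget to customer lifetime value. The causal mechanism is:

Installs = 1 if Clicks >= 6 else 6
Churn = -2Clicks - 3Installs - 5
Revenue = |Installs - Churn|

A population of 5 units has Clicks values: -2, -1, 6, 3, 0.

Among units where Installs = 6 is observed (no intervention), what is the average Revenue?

29

Observing Installs=6 restricts to units where Installs's equation naturally yields 6: Clicks ∈ {-2, -1, 3, 0}. In that subpopulation Revenue = 25, 27, 35, 29, mean 29.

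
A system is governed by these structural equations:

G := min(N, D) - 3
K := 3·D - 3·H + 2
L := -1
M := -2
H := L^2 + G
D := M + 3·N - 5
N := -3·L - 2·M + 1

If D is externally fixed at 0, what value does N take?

Under do(D=0), the mechanism D := M + 3·N - 5 is discarded; D is fixed at 0.
Since N is not a descendant of the intervened variable, it is unaffected.
N = -3·L - 2·M + 1  [with L=-1, M=-2]  = 8

8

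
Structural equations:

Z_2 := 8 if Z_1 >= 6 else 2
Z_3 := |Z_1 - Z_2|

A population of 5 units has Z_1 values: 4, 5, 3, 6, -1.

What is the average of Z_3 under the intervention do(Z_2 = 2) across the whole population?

Under do(Z_2=2), Z_2's equation is replaced by Z_2=2 for every unit. Per-unit Z_3: 2, 3, 1, 4, 3. Mean = 2.6.

2.6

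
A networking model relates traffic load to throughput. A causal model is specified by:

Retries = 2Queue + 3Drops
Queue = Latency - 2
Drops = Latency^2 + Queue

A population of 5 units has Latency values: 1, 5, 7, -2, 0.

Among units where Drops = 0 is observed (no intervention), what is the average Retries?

-5

Observing Drops=0 restricts to units where Drops's equation naturally yields 0: Latency ∈ {1, -2}. In that subpopulation Retries = -2, -8, mean -5.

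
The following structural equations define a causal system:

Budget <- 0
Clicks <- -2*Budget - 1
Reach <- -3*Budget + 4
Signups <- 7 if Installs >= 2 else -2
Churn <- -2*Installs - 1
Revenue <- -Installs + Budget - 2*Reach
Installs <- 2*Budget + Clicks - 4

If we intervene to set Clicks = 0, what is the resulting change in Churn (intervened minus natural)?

-2

The intervention breaks the incoming arrows to Clicks: Clicks <- -2*Budget - 1 no longer applies, and Clicks = 0.
Installs = 2*Budget + Clicks - 4  [with Budget=0, Clicks=0]  = -4
Churn = -2*Installs - 1  [with Installs=-4]  = 7
Without intervention: Clicks = -2*Budget - 1  [with Budget=0]  = -1; Installs = 2*Budget + Clicks - 4  [with Budget=0, Clicks=-1]  = -5; Churn = -2*Installs - 1  [with Installs=-5]  = 9.
Change = 7 − 9 = -2.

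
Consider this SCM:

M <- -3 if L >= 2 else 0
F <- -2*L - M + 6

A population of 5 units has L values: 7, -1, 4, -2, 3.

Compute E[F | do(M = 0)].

The intervention sets M=0 in all 5 units regardless of L. Recomputing F per unit gives -8, 8, -2, 10, 0; average 1.6.

1.6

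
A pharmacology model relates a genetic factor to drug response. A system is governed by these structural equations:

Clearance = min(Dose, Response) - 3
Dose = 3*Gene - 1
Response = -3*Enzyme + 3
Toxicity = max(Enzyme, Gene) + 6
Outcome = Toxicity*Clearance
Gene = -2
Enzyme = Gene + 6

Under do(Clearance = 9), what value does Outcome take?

90

Intervening sets Clearance = 9 and removes its equation (Clearance = min(Dose, Response) - 3).
Enzyme = Gene + 6  [with Gene=-2]  = 4
Toxicity = max(Enzyme, Gene) + 6  [with Enzyme=4, Gene=-2]  = 10
Outcome = Toxicity*Clearance  [with Toxicity=10, Clearance=9]  = 90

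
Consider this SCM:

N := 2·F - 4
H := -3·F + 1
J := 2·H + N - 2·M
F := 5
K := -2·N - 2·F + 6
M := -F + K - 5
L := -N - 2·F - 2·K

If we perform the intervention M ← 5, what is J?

-32

The intervention breaks the incoming arrows to M: M := -F + K - 5 no longer applies, and M = 5.
N = 2·F - 4  [with F=5]  = 6
H = -3·F + 1  [with F=5]  = -14
J = 2·H + N - 2·M  [with H=-14, N=6, M=5]  = -32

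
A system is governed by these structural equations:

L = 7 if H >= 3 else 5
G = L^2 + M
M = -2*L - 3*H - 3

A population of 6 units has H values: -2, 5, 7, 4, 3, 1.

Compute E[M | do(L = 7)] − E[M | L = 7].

do(L=7) breaks L's dependence on H. With L=7 fixed, M across the units is -11, -32, -38, -29, -26, -20, mean -26.
Conditioning on L=7 selects the 4 unit(s) with H ∈ {5, 7, 4, 3}. Their M values: -32, -38, -29, -26. Mean = -31.25.
Difference = -26 − (-31.25) = 5.25.

5.25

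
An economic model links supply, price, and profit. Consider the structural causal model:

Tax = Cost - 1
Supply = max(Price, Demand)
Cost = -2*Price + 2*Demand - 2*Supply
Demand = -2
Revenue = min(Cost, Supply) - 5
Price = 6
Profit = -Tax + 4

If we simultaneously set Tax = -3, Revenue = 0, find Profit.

7

Setting Tax = -3, Revenue = 0 by intervention discards those variables' equations.
Profit = -Tax + 4  [with Tax=-3]  = 7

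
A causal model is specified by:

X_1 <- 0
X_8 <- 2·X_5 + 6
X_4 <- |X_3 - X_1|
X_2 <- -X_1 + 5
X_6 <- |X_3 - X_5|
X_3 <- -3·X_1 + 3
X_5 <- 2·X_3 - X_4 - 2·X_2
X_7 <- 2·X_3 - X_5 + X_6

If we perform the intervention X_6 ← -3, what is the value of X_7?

10

Intervening sets X_6 = -3 and removes its equation (X_6 <- |X_3 - X_5|).
X_2 = -X_1 + 5  [with X_1=0]  = 5
X_3 = -3·X_1 + 3  [with X_1=0]  = 3
X_4 = |X_3 - X_1|  [with X_3=3, X_1=0]  = 3
X_5 = 2·X_3 - X_4 - 2·X_2  [with X_3=3, X_4=3, X_2=5]  = -7
X_7 = 2·X_3 - X_5 + X_6  [with X_3=3, X_5=-7, X_6=-3]  = 10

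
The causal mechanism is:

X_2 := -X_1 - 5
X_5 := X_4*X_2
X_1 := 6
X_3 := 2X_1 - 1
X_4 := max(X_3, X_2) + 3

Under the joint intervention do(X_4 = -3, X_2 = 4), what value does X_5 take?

The joint intervention fixes X_4 = -3, X_2 = 4, removing each variable's own equation.
X_5 = X_4*X_2  [with X_4=-3, X_2=4]  = -12

-12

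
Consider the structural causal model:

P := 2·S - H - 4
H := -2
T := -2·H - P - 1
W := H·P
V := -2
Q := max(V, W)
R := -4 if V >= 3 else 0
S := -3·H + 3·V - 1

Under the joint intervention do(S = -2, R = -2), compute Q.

12

Under do(S = -2, R = -2), each intervened variable's structural equation is replaced by its fixed value.
P = 2·S - H - 4  [with S=-2, H=-2]  = -6
W = H·P  [with H=-2, P=-6]  = 12
Q = max(V, W)  [with V=-2, W=12]  = 12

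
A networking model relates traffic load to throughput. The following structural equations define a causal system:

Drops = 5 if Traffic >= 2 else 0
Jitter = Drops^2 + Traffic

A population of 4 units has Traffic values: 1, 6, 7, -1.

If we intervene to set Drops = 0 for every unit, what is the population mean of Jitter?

do(Drops=0) breaks Drops's dependence on Traffic. With Drops=0 fixed, Jitter across the units is 1, 6, 7, -1, mean 3.25.

3.25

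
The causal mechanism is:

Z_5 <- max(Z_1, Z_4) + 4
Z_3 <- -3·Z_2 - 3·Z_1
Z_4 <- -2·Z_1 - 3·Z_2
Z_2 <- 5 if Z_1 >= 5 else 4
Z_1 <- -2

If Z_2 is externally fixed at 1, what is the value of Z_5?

5

do(Z_2=1) replaces the equation Z_2 <- 5 if Z_1 >= 5 else 4 with the constant Z_2 = 1.
Z_4 = -2·Z_1 - 3·Z_2  [with Z_1=-2, Z_2=1]  = 1
Z_5 = max(Z_1, Z_4) + 4  [with Z_1=-2, Z_4=1]  = 5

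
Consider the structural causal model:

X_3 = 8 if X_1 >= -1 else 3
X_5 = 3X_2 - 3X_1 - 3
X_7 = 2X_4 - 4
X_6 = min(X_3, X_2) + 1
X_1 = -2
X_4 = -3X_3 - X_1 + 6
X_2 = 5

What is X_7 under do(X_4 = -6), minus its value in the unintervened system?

-10

The intervention breaks the incoming arrows to X_4: X_4 = -3X_3 - X_1 + 6 no longer applies, and X_4 = -6.
X_7 = 2X_4 - 4  [with X_4=-6]  = -16
Without intervention: X_3 = 8 if X_1 >= -1 else 3  [with X_1=-2]  = 3; X_4 = -3X_3 - X_1 + 6  [with X_3=3, X_1=-2]  = -1; X_7 = 2X_4 - 4  [with X_4=-1]  = -6.
Change = -16 − (-6) = -10.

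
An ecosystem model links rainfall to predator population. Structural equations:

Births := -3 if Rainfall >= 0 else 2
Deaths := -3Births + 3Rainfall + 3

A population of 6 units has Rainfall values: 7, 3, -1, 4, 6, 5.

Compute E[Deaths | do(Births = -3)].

Under do(Births=-3), Births's equation is replaced by Births=-3 for every unit. Per-unit Deaths: 33, 21, 9, 24, 30, 27. Mean = 24.

24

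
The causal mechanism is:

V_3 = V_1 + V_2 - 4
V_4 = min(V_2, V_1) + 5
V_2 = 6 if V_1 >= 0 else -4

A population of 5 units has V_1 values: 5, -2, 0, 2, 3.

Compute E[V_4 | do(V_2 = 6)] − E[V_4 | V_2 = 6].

Every unit gets V_2=6 under the intervention. V_4 values become 10, 3, 5, 7, 8; E[V_4|do(V_2=6)] = 6.6.
Observing V_2=6 restricts to units where V_2's equation naturally yields 6: V_1 ∈ {5, 0, 2, 3}. In that subpopulation V_4 = 10, 5, 7, 8, mean 7.5.
Difference = 6.6 − 7.5 = -0.9.

-0.9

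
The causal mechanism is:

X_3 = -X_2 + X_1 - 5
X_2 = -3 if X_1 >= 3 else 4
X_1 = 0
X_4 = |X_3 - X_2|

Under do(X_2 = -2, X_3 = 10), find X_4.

12

Setting X_2 = -2, X_3 = 10 by intervention discards those variables' equations.
X_4 = |X_3 - X_2|  [with X_3=10, X_2=-2]  = 12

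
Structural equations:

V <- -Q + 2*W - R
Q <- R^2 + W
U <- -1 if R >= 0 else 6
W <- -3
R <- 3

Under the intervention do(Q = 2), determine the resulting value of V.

The intervention breaks the incoming arrows to Q: Q <- R^2 + W no longer applies, and Q = 2.
V = -Q + 2*W - R  [with Q=2, W=-3, R=3]  = -11

-11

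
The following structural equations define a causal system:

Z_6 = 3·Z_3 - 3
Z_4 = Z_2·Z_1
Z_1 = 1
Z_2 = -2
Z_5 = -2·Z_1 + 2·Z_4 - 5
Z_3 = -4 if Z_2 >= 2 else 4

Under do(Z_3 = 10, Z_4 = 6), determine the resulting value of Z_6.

27

Setting Z_3 = 10, Z_4 = 6 by intervention discards those variables' equations.
Z_6 = 3·Z_3 - 3  [with Z_3=10]  = 27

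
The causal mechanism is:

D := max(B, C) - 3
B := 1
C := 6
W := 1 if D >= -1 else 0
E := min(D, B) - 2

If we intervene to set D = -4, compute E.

-6

do(D=-4) replaces the equation D := max(B, C) - 3 with the constant D = -4.
E = min(D, B) - 2  [with D=-4, B=1]  = -6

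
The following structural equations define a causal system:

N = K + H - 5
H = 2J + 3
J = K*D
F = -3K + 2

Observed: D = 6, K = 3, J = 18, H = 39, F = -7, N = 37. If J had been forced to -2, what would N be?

-3

The intervention breaks the incoming arrows to J: J = K*D no longer applies, and J = -2.
H = 2J + 3  [with J=-2]  = -1
N = K + H - 5  [with K=3, H=-1]  = -3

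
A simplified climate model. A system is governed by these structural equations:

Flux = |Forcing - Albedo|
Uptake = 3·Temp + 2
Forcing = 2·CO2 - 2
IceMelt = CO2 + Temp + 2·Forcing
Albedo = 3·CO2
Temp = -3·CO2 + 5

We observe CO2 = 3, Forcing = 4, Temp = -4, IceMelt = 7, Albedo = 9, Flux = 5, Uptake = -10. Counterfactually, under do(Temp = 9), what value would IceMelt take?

The intervention breaks the incoming arrows to Temp: Temp = -3·CO2 + 5 no longer applies, and Temp = 9.
Forcing = 2·CO2 - 2  [with CO2=3]  = 4
IceMelt = CO2 + Temp + 2·Forcing  [with CO2=3, Temp=9, Forcing=4]  = 20

20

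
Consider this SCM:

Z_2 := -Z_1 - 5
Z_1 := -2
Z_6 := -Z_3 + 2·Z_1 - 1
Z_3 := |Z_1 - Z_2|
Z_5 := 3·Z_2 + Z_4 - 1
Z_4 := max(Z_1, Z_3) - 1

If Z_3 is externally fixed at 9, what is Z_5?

do(Z_3=9) replaces the equation Z_3 := |Z_1 - Z_2| with the constant Z_3 = 9.
Z_2 = -Z_1 - 5  [with Z_1=-2]  = -3
Z_4 = max(Z_1, Z_3) - 1  [with Z_1=-2, Z_3=9]  = 8
Z_5 = 3·Z_2 + Z_4 - 1  [with Z_2=-3, Z_4=8]  = -2

-2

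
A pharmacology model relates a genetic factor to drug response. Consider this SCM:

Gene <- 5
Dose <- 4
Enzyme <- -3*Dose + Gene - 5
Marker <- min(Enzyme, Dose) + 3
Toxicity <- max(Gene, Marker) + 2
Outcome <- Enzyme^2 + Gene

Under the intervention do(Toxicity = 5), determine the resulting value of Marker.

-9

The intervention breaks the incoming arrows to Toxicity: Toxicity <- max(Gene, Marker) + 2 no longer applies, and Toxicity = 5.
Since Marker is not a descendant of the intervened variable, it is unaffected.
Enzyme = -3*Dose + Gene - 5  [with Dose=4, Gene=5]  = -12
Marker = min(Enzyme, Dose) + 3  [with Enzyme=-12, Dose=4]  = -9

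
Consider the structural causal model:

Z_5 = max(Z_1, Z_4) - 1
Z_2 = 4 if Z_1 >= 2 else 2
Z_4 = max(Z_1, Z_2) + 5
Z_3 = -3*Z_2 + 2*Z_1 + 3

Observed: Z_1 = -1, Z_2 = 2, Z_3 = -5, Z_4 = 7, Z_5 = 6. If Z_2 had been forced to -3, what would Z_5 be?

3

do(Z_2=-3) replaces the equation Z_2 = 4 if Z_1 >= 2 else 2 with the constant Z_2 = -3.
Z_4 = max(Z_1, Z_2) + 5  [with Z_1=-1, Z_2=-3]  = 4
Z_5 = max(Z_1, Z_4) - 1  [with Z_1=-1, Z_4=4]  = 3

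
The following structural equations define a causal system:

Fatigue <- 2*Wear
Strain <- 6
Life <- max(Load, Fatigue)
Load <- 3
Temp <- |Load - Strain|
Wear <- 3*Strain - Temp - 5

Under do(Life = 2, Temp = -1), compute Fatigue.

Under do(Life = 2, Temp = -1), each intervened variable's structural equation is replaced by its fixed value.
Wear = 3*Strain - Temp - 5  [with Strain=6, Temp=-1]  = 14
Fatigue = 2*Wear  [with Wear=14]  = 28

28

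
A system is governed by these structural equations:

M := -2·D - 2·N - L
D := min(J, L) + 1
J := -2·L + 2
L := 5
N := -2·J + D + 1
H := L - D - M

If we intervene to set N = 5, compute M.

-1

Intervening sets N = 5 and removes its equation (N := -2·J + D + 1).
J = -2·L + 2  [with L=5]  = -8
D = min(J, L) + 1  [with J=-8, L=5]  = -7
M = -2·D - 2·N - L  [with D=-7, N=5, L=5]  = -1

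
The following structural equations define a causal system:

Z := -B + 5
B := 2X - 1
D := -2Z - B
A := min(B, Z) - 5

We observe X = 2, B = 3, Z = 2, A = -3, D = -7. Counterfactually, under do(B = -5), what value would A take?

-10

Under do(B=-5), the mechanism B := 2X - 1 is discarded; B is fixed at -5.
Z = -B + 5  [with B=-5]  = 10
A = min(B, Z) - 5  [with B=-5, Z=10]  = -10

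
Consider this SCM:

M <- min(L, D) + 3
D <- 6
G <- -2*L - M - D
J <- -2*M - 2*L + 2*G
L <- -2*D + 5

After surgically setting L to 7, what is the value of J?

do(L=7) replaces the equation L <- -2*D + 5 with the constant L = 7.
M = min(L, D) + 3  [with L=7, D=6]  = 9
G = -2*L - M - D  [with L=7, M=9, D=6]  = -29
J = -2*M - 2*L + 2*G  [with M=9, L=7, G=-29]  = -90

-90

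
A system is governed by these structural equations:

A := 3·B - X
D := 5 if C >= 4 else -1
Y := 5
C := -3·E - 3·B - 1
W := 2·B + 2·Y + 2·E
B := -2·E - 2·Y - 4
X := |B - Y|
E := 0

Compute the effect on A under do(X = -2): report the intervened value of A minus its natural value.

21

Intervening sets X = -2 and removes its equation (X := |B - Y|).
B = -2·E - 2·Y - 4  [with E=0, Y=5]  = -14
A = 3·B - X  [with B=-14, X=-2]  = -40
Without intervention: B = -2·E - 2·Y - 4  [with E=0, Y=5]  = -14; X = |B - Y|  [with B=-14, Y=5]  = 19; A = 3·B - X  [with B=-14, X=19]  = -61.
Change = -40 − (-61) = 21.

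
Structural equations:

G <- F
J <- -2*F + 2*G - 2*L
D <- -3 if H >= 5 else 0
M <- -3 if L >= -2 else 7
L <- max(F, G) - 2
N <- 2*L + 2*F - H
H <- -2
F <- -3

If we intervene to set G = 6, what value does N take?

The intervention breaks the incoming arrows to G: G <- F no longer applies, and G = 6.
L = max(F, G) - 2  [with F=-3, G=6]  = 4
N = 2*L + 2*F - H  [with L=4, F=-3, H=-2]  = 4

4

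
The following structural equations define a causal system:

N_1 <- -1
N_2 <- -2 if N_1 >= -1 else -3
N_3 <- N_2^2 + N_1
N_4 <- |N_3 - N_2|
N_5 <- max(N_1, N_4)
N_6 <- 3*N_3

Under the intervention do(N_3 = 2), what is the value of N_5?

4

do(N_3=2) replaces the equation N_3 <- N_2^2 + N_1 with the constant N_3 = 2.
N_2 = -2 if N_1 >= -1 else -3  [with N_1=-1]  = -2
N_4 = |N_3 - N_2|  [with N_3=2, N_2=-2]  = 4
N_5 = max(N_1, N_4)  [with N_1=-1, N_4=4]  = 4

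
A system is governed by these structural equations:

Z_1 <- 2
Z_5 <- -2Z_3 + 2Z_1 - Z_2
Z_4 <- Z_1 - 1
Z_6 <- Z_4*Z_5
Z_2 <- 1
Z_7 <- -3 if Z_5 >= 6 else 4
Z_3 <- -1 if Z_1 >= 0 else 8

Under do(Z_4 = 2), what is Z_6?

10

Under do(Z_4=2), the mechanism Z_4 <- Z_1 - 1 is discarded; Z_4 is fixed at 2.
Z_3 = -1 if Z_1 >= 0 else 8  [with Z_1=2]  = -1
Z_5 = -2Z_3 + 2Z_1 - Z_2  [with Z_3=-1, Z_1=2, Z_2=1]  = 5
Z_6 = Z_4*Z_5  [with Z_4=2, Z_5=5]  = 10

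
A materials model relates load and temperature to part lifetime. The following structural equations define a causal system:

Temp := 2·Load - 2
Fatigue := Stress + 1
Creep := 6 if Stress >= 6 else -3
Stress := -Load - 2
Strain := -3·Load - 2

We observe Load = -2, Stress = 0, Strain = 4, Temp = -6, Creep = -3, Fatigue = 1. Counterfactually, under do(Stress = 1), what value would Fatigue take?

2

Under do(Stress=1), the mechanism Stress := -Load - 2 is discarded; Stress is fixed at 1.
Fatigue = Stress + 1  [with Stress=1]  = 2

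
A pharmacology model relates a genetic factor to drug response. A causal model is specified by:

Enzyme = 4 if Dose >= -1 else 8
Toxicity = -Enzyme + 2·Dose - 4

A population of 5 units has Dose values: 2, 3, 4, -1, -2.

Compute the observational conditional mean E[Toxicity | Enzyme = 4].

-4

E[Toxicity|Enzyme=4] averages over only the 4 units with Enzyme=4 (Dose = 2, 3, 4, -1): Toxicity = -4, -2, 0, -10, mean -4.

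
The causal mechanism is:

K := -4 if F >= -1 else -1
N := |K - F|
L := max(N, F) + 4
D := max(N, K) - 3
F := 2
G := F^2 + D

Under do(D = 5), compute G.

Intervening sets D = 5 and removes its equation (D := max(N, K) - 3).
G = F^2 + D  [with F=2, D=5]  = 9

9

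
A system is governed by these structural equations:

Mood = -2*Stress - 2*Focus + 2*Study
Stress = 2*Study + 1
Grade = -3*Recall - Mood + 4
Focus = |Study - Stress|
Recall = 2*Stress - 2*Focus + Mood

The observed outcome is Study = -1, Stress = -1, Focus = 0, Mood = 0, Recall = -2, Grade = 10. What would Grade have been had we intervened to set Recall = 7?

The intervention breaks the incoming arrows to Recall: Recall = 2*Stress - 2*Focus + Mood no longer applies, and Recall = 7.
Stress = 2*Study + 1  [with Study=-1]  = -1
Focus = |Study - Stress|  [with Study=-1, Stress=-1]  = 0
Mood = -2*Stress - 2*Focus + 2*Study  [with Stress=-1, Focus=0, Study=-1]  = 0
Grade = -3*Recall - Mood + 4  [with Recall=7, Mood=0]  = -17

-17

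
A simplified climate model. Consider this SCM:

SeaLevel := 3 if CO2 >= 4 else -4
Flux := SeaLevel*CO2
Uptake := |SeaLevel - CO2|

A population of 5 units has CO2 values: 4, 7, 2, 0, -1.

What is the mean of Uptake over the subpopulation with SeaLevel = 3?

2.5

E[Uptake|SeaLevel=3] averages over only the 2 units with SeaLevel=3 (CO2 = 4, 7): Uptake = 1, 4, mean 2.5.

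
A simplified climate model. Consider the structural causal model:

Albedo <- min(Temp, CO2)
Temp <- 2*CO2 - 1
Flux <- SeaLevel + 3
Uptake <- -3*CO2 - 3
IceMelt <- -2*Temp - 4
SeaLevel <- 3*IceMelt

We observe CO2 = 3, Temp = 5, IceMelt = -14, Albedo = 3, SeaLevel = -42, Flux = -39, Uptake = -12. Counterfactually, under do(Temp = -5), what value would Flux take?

Under do(Temp=-5), the mechanism Temp <- 2*CO2 - 1 is discarded; Temp is fixed at -5.
IceMelt = -2*Temp - 4  [with Temp=-5]  = 6
SeaLevel = 3*IceMelt  [with IceMelt=6]  = 18
Flux = SeaLevel + 3  [with SeaLevel=18]  = 21

21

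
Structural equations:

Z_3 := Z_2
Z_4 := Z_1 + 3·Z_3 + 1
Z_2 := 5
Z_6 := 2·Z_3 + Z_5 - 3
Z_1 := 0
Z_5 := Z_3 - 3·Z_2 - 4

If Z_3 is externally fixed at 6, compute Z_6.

-4

The intervention breaks the incoming arrows to Z_3: Z_3 := Z_2 no longer applies, and Z_3 = 6.
Z_5 = Z_3 - 3·Z_2 - 4  [with Z_3=6, Z_2=5]  = -13
Z_6 = 2·Z_3 + Z_5 - 3  [with Z_3=6, Z_5=-13]  = -4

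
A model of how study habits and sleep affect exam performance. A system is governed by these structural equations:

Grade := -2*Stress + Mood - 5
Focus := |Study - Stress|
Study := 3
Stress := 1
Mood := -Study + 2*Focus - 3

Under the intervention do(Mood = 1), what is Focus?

2

Under do(Mood=1), the mechanism Mood := -Study + 2*Focus - 3 is discarded; Mood is fixed at 1.
Since Focus is not a descendant of the intervened variable, it is unaffected.
Focus = |Study - Stress|  [with Study=3, Stress=1]  = 2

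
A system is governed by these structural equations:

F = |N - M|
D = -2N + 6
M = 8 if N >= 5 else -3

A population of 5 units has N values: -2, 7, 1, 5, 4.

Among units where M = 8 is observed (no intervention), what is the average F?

Conditioning on M=8 selects the 2 unit(s) with N ∈ {7, 5}. Their F values: 1, 3. Mean = 2.

2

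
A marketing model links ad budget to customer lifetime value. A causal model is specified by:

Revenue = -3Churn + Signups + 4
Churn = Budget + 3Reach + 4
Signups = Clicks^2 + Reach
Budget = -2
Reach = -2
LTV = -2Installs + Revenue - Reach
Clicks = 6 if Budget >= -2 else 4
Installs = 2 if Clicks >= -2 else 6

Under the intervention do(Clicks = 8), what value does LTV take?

The intervention breaks the incoming arrows to Clicks: Clicks = 6 if Budget >= -2 else 4 no longer applies, and Clicks = 8.
Installs = 2 if Clicks >= -2 else 6  [with Clicks=8]  = 2
Signups = Clicks^2 + Reach  [with Clicks=8, Reach=-2]  = 62
Churn = Budget + 3Reach + 4  [with Budget=-2, Reach=-2]  = -4
Revenue = -3Churn + Signups + 4  [with Churn=-4, Signups=62]  = 78
LTV = -2Installs + Revenue - Reach  [with Installs=2, Revenue=78, Reach=-2]  = 76

76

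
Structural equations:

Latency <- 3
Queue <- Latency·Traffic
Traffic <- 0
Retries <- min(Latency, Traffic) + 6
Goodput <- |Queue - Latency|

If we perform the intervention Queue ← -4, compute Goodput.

7

do(Queue=-4) replaces the equation Queue <- Latency·Traffic with the constant Queue = -4.
Goodput = |Queue - Latency|  [with Queue=-4, Latency=3]  = 7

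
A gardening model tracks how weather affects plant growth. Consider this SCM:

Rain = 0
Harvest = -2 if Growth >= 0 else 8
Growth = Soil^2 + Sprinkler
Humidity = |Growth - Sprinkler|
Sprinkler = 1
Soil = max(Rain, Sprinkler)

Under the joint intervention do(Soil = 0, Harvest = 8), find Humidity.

The joint intervention fixes Soil = 0, Harvest = 8, removing each variable's own equation.
Growth = Soil^2 + Sprinkler  [with Soil=0, Sprinkler=1]  = 1
Humidity = |Growth - Sprinkler|  [with Growth=1, Sprinkler=1]  = 0

0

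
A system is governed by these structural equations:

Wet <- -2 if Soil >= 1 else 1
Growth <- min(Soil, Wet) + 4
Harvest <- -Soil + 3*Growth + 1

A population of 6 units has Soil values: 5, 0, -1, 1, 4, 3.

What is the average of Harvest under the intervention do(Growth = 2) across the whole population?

5

The intervention sets Growth=2 in all 6 units regardless of Soil. Recomputing Harvest per unit gives 2, 7, 8, 6, 3, 4; average 5.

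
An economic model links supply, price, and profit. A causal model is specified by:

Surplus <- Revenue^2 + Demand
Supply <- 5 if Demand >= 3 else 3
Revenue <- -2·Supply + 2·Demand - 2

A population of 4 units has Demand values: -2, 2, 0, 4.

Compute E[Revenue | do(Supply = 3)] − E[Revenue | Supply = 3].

Under do(Supply=3), Supply's equation is replaced by Supply=3 for every unit. Per-unit Revenue: -12, -4, -8, 0. Mean = -6.
Observing Supply=3 restricts to units where Supply's equation naturally yields 3: Demand ∈ {-2, 2, 0}. In that subpopulation Revenue = -12, -4, -8, mean -8.
Difference = -6 − (-8) = 2.

2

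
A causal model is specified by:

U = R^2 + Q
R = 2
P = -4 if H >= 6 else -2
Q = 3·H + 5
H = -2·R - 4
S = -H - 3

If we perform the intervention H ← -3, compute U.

0

Under do(H=-3), the mechanism H = -2·R - 4 is discarded; H is fixed at -3.
Q = 3·H + 5  [with H=-3]  = -4
U = R^2 + Q  [with R=2, Q=-4]  = 0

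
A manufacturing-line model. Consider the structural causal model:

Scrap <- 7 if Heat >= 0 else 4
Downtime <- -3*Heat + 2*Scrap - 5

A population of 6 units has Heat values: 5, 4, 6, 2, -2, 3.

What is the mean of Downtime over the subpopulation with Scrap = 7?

-3

Observing Scrap=7 restricts to units where Scrap's equation naturally yields 7: Heat ∈ {5, 4, 6, 2, 3}. In that subpopulation Downtime = -6, -3, -9, 3, 0, mean -3.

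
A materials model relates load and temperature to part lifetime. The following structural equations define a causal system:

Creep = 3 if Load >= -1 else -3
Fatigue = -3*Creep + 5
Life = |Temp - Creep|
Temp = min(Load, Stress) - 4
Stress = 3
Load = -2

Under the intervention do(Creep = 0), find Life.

6

Under do(Creep=0), the mechanism Creep = 3 if Load >= -1 else -3 is discarded; Creep is fixed at 0.
Temp = min(Load, Stress) - 4  [with Load=-2, Stress=3]  = -6
Life = |Temp - Creep|  [with Temp=-6, Creep=0]  = 6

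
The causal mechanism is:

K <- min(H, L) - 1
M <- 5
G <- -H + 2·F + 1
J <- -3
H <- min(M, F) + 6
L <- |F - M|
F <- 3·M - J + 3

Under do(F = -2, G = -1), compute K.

Under do(F = -2, G = -1), each intervened variable's structural equation is replaced by its fixed value.
L = |F - M|  [with F=-2, M=5]  = 7
H = min(M, F) + 6  [with M=5, F=-2]  = 4
K = min(H, L) - 1  [with H=4, L=7]  = 3

3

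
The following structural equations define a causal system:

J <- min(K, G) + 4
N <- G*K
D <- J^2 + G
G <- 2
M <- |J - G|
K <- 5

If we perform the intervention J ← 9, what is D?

83

The intervention breaks the incoming arrows to J: J <- min(K, G) + 4 no longer applies, and J = 9.
D = J^2 + G  [with J=9, G=2]  = 83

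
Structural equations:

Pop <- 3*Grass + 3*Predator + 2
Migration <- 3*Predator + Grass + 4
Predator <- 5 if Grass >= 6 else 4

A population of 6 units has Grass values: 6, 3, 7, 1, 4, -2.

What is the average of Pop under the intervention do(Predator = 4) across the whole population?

23.5

do(Predator=4) breaks Predator's dependence on Grass. With Predator=4 fixed, Pop across the units is 32, 23, 35, 17, 26, 8, mean 23.5.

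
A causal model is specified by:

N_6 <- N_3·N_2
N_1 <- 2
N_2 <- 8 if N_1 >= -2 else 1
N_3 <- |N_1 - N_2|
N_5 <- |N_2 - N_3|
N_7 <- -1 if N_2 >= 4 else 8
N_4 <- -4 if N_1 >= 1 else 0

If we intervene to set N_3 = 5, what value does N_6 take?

The intervention breaks the incoming arrows to N_3: N_3 <- |N_1 - N_2| no longer applies, and N_3 = 5.
N_2 = 8 if N_1 >= -2 else 1  [with N_1=2]  = 8
N_6 = N_3·N_2  [with N_3=5, N_2=8]  = 40

40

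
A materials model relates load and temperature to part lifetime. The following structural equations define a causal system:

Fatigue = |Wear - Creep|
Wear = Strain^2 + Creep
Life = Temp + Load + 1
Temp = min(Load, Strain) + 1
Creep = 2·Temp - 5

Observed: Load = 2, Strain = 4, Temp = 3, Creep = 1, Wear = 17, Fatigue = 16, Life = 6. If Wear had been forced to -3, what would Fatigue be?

4

The intervention breaks the incoming arrows to Wear: Wear = Strain^2 + Creep no longer applies, and Wear = -3.
Temp = min(Load, Strain) + 1  [with Load=2, Strain=4]  = 3
Creep = 2·Temp - 5  [with Temp=3]  = 1
Fatigue = |Wear - Creep|  [with Wear=-3, Creep=1]  = 4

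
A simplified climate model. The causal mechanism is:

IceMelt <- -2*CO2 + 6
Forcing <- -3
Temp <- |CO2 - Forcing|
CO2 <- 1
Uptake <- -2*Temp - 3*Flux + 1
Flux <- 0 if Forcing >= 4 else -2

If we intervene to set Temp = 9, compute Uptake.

The intervention breaks the incoming arrows to Temp: Temp <- |CO2 - Forcing| no longer applies, and Temp = 9.
Flux = 0 if Forcing >= 4 else -2  [with Forcing=-3]  = -2
Uptake = -2*Temp - 3*Flux + 1  [with Temp=9, Flux=-2]  = -11

-11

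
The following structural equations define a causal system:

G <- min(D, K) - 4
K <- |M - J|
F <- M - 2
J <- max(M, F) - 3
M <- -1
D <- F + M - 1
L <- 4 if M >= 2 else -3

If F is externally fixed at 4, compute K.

2

Under do(F=4), the mechanism F <- M - 2 is discarded; F is fixed at 4.
J = max(M, F) - 3  [with M=-1, F=4]  = 1
K = |M - J|  [with M=-1, J=1]  = 2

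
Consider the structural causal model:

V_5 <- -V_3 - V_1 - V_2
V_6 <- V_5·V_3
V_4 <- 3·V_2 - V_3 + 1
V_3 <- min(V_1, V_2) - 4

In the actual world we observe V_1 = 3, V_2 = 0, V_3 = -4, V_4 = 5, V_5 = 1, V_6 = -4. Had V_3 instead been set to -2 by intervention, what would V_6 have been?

2

The intervention breaks the incoming arrows to V_3: V_3 <- min(V_1, V_2) - 4 no longer applies, and V_3 = -2.
V_5 = -V_3 - V_1 - V_2  [with V_3=-2, V_1=3, V_2=0]  = -1
V_6 = V_5·V_3  [with V_5=-1, V_3=-2]  = 2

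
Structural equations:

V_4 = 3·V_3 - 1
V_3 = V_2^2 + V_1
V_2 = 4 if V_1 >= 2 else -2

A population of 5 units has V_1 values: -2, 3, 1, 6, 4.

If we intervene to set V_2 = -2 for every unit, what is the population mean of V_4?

18.2

do(V_2=-2) breaks V_2's dependence on V_1. With V_2=-2 fixed, V_4 across the units is 5, 20, 14, 29, 23, mean 18.2.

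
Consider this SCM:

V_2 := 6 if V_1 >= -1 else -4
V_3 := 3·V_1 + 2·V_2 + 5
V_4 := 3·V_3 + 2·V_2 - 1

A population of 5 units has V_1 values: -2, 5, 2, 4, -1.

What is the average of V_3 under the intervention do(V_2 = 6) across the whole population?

21.8

Under do(V_2=6), V_2's equation is replaced by V_2=6 for every unit. Per-unit V_3: 11, 32, 23, 29, 14. Mean = 21.8.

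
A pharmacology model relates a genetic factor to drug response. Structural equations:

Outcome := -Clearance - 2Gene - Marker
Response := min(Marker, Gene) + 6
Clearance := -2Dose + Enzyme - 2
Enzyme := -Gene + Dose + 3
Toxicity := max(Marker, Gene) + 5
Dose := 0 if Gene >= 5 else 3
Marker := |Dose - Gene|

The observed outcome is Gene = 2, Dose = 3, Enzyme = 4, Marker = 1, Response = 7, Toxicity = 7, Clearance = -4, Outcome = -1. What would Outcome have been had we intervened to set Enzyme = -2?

5

The intervention breaks the incoming arrows to Enzyme: Enzyme := -Gene + Dose + 3 no longer applies, and Enzyme = -2.
Dose = 0 if Gene >= 5 else 3  [with Gene=2]  = 3
Marker = |Dose - Gene|  [with Dose=3, Gene=2]  = 1
Clearance = -2Dose + Enzyme - 2  [with Dose=3, Enzyme=-2]  = -10
Outcome = -Clearance - 2Gene - Marker  [with Clearance=-10, Gene=2, Marker=1]  = 5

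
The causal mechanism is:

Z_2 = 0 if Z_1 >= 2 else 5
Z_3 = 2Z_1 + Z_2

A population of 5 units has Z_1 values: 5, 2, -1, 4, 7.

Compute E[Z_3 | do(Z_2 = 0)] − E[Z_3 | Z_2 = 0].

-2.2

do(Z_2=0) breaks Z_2's dependence on Z_1. With Z_2=0 fixed, Z_3 across the units is 10, 4, -2, 8, 14, mean 6.8.
Conditioning on Z_2=0 selects the 4 unit(s) with Z_1 ∈ {5, 2, 4, 7}. Their Z_3 values: 10, 4, 8, 14. Mean = 9.
Difference = 6.8 − 9 = -2.2.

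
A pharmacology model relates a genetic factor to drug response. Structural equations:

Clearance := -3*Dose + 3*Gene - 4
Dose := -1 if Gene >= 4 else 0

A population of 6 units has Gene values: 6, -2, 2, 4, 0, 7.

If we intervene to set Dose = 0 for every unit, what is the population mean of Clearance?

Every unit gets Dose=0 under the intervention. Clearance values become 14, -10, 2, 8, -4, 17; E[Clearance|do(Dose=0)] = 4.5.

4.5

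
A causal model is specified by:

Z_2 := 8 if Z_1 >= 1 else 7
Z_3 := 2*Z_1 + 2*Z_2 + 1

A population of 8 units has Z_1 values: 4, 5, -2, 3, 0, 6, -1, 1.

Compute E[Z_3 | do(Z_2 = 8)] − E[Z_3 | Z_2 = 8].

The intervention sets Z_2=8 in all 8 units regardless of Z_1. Recomputing Z_3 per unit gives 25, 27, 13, 23, 17, 29, 15, 19; average 21.
Observing Z_2=8 restricts to units where Z_2's equation naturally yields 8: Z_1 ∈ {4, 5, 3, 6, 1}. In that subpopulation Z_3 = 25, 27, 23, 29, 19, mean 24.6.
Difference = 21 − 24.6 = -3.6.

-3.6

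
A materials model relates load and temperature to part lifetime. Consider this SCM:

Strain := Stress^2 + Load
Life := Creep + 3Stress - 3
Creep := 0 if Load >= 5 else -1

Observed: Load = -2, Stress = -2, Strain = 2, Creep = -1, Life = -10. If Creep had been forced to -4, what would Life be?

-13

Intervening sets Creep = -4 and removes its equation (Creep := 0 if Load >= 5 else -1).
Life = Creep + 3Stress - 3  [with Creep=-4, Stress=-2]  = -13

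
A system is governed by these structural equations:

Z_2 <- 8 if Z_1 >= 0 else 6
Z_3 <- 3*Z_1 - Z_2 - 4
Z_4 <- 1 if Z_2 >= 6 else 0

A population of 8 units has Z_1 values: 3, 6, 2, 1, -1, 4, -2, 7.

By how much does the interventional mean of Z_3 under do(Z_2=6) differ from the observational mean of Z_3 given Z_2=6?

Every unit gets Z_2=6 under the intervention. Z_3 values become -1, 8, -4, -7, -13, 2, -16, 11; E[Z_3|do(Z_2=6)] = -2.5.
E[Z_3|Z_2=6] averages over only the 2 units with Z_2=6 (Z_1 = -1, -2): Z_3 = -13, -16, mean -14.5.
Difference = -2.5 − (-14.5) = 12.

12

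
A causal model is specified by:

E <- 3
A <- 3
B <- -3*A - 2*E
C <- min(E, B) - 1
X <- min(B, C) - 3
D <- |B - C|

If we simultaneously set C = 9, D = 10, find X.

Setting C = 9, D = 10 by intervention discards those variables' equations.
B = -3*A - 2*E  [with A=3, E=3]  = -15
X = min(B, C) - 3  [with B=-15, C=9]  = -18

-18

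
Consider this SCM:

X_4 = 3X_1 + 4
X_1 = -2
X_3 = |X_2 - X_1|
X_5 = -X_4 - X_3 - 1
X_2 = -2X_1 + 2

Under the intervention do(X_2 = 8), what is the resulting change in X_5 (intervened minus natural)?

-2

do(X_2=8) replaces the equation X_2 = -2X_1 + 2 with the constant X_2 = 8.
X_3 = |X_2 - X_1|  [with X_2=8, X_1=-2]  = 10
X_4 = 3X_1 + 4  [with X_1=-2]  = -2
X_5 = -X_4 - X_3 - 1  [with X_4=-2, X_3=10]  = -9
Without intervention: X_2 = -2X_1 + 2  [with X_1=-2]  = 6; X_3 = |X_2 - X_1|  [with X_2=6, X_1=-2]  = 8; X_4 = 3X_1 + 4  [with X_1=-2]  = -2; X_5 = -X_4 - X_3 - 1  [with X_4=-2, X_3=8]  = -7.
Change = -9 − (-7) = -2.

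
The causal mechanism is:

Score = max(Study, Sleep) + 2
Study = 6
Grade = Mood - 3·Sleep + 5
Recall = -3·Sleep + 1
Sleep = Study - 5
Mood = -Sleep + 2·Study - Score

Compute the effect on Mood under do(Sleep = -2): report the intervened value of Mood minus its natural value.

3

Under do(Sleep=-2), the mechanism Sleep = Study - 5 is discarded; Sleep is fixed at -2.
Score = max(Study, Sleep) + 2  [with Study=6, Sleep=-2]  = 8
Mood = -Sleep + 2·Study - Score  [with Sleep=-2, Study=6, Score=8]  = 6
Without intervention: Sleep = Study - 5  [with Study=6]  = 1; Score = max(Study, Sleep) + 2  [with Study=6, Sleep=1]  = 8; Mood = -Sleep + 2·Study - Score  [with Sleep=1, Study=6, Score=8]  = 3.
Change = 6 − 3 = 3.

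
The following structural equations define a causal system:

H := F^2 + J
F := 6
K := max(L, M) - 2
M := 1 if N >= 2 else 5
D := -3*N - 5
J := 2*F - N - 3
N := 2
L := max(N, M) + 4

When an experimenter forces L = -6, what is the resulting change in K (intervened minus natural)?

-5

Intervening sets L = -6 and removes its equation (L := max(N, M) + 4).
M = 1 if N >= 2 else 5  [with N=2]  = 1
K = max(L, M) - 2  [with L=-6, M=1]  = -1
Without intervention: M = 1 if N >= 2 else 5  [with N=2]  = 1; L = max(N, M) + 4  [with N=2, M=1]  = 6; K = max(L, M) - 2  [with L=6, M=1]  = 4.
Change = -1 − 4 = -5.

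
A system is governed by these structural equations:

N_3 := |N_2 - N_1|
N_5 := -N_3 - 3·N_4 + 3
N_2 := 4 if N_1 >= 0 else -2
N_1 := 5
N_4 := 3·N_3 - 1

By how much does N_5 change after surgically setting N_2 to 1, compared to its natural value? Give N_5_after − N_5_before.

do(N_2=1) replaces the equation N_2 := 4 if N_1 >= 0 else -2 with the constant N_2 = 1.
N_3 = |N_2 - N_1|  [with N_2=1, N_1=5]  = 4
N_4 = 3·N_3 - 1  [with N_3=4]  = 11
N_5 = -N_3 - 3·N_4 + 3  [with N_3=4, N_4=11]  = -34
Without intervention: N_2 = 4 if N_1 >= 0 else -2  [with N_1=5]  = 4; N_3 = |N_2 - N_1|  [with N_2=4, N_1=5]  = 1; N_4 = 3·N_3 - 1  [with N_3=1]  = 2; N_5 = -N_3 - 3·N_4 + 3  [with N_3=1, N_4=2]  = -4.
Change = -34 − (-4) = -30.

-30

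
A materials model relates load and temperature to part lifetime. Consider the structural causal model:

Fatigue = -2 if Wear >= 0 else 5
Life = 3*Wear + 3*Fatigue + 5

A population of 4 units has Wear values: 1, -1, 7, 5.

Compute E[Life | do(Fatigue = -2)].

8

do(Fatigue=-2) breaks Fatigue's dependence on Wear. With Fatigue=-2 fixed, Life across the units is 2, -4, 20, 14, mean 8.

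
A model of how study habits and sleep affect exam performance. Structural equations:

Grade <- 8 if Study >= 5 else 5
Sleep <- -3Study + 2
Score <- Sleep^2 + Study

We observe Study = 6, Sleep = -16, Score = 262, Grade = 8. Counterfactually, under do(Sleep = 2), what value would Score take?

The intervention breaks the incoming arrows to Sleep: Sleep <- -3Study + 2 no longer applies, and Sleep = 2.
Score = Sleep^2 + Study  [with Sleep=2, Study=6]  = 10

10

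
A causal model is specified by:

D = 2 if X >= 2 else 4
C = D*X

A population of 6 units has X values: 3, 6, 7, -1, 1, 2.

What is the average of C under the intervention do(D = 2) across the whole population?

do(D=2) breaks D's dependence on X. With D=2 fixed, C across the units is 6, 12, 14, -2, 2, 4, mean 6.

6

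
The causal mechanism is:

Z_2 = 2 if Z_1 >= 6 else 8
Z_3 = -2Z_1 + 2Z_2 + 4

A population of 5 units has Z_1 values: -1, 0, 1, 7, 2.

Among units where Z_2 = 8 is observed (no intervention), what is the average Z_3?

E[Z_3|Z_2=8] averages over only the 4 units with Z_2=8 (Z_1 = -1, 0, 1, 2): Z_3 = 22, 20, 18, 16, mean 19.

19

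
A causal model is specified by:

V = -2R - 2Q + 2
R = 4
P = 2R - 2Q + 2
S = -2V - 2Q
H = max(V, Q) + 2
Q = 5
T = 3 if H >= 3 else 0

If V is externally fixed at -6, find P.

0

The intervention breaks the incoming arrows to V: V = -2R - 2Q + 2 no longer applies, and V = -6.
P is not downstream of the intervention, so its value is determined by the original equations.
P = 2R - 2Q + 2  [with R=4, Q=5]  = 0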